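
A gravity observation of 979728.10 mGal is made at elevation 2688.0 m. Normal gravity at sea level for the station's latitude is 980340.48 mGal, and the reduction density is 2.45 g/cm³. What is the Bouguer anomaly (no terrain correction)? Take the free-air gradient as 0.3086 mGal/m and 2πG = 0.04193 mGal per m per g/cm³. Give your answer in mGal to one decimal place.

Free-air correction = 0.3086 × 2688.0 = 829.52 mGal
Free-air anomaly = 979728.10 − 980340.48 + (829.52) = 217.14 mGal
Bouguer slab correction = 0.04193 × 2.45 × 2688.0 = 276.13 mGal
Simple Bouguer anomaly = 217.14 − (276.13) = -58.99 mGal

-59.0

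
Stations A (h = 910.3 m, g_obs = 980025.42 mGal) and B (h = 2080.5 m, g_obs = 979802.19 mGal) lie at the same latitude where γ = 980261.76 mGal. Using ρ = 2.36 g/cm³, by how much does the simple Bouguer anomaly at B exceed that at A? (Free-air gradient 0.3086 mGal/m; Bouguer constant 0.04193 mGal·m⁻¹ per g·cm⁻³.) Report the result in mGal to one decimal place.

22.1

Δg_SB(A) = 980025.42 − 980261.76 + 0.3086×910.3 − 0.04193×2.36×910.3 = -45.50 mGal
Δg_SB(B) = 979802.19 − 980261.76 + 0.3086×2080.5 − 0.04193×2.36×2080.5 = -23.40 mGal
Difference = -23.40 − (-45.50) = 22.10 mGal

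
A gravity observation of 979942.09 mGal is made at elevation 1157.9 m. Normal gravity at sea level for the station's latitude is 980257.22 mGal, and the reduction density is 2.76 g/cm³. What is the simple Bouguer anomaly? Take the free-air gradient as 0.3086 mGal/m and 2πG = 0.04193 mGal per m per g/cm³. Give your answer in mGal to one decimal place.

-91.8

Free-air correction = 0.3086 × 1157.9 = 357.33 mGal
Free-air anomaly = 979942.09 − 980257.22 + (357.33) = 42.20 mGal
Bouguer slab correction = 0.04193 × 2.76 × 1157.9 = 134.00 mGal
Simple Bouguer anomaly = 42.20 − (134.00) = -91.80 mGal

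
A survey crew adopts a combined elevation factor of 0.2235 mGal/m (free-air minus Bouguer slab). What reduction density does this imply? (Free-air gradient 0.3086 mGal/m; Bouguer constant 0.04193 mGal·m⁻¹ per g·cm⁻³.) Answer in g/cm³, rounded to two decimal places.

2.03

0.2235 = 0.3086 − 0.04193 × ρ
ρ = (0.3086 − 0.2235) / 0.04193 = 2.03 g/cm³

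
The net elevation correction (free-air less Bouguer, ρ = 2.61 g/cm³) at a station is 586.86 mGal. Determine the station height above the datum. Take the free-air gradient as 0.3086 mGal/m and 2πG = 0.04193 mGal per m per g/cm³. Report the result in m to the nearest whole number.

Combined gradient = 0.3086 − 0.04193 × 2.61 = 0.1991627 mGal/m
h = 586.86 / 0.1991627 = 2946.64 m

2947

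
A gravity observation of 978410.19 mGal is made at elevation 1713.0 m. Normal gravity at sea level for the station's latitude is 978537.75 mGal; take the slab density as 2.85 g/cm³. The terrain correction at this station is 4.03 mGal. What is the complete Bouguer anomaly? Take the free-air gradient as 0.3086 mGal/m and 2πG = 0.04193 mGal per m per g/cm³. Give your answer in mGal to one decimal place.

Free-air correction = 0.3086 × 1713.0 = 528.63 mGal
Free-air anomaly = 978410.19 − 978537.75 + (528.63) = 401.07 mGal
Bouguer slab correction = 0.04193 × 2.85 × 1713.0 = 204.70 mGal
Simple Bouguer anomaly = 401.07 − (204.70) = 196.37 mGal
Complete Bouguer anomaly = 196.37 + 4.03 = 200.40 mGal

200.4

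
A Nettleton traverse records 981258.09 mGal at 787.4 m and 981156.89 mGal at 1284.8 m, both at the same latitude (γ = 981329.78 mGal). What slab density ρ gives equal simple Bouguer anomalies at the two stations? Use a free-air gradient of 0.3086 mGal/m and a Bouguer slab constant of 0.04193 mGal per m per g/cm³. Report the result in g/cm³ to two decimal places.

Δg_obs = 981156.89 − 981258.09 = -101.20 mGal over Δh = 1284.8 − 787.4 = 497.4 m
Equal Bouguer anomalies ⇒ Δg_obs + (0.3086 − 0.04193ρ)·Δh = 0
0.3086 − 0.04193ρ = −Δg_obs/Δh = 0.20346
ρ = (0.3086 − 0.20346) / 0.04193 = 2.51 g/cm³

2.51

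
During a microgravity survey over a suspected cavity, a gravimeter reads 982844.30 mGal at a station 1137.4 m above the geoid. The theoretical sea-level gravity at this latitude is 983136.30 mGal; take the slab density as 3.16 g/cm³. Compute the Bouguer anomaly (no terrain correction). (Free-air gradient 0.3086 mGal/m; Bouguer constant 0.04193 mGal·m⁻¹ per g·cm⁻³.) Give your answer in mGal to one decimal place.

-91.7

Free-air correction = 0.3086 × 1137.4 = 351.00 mGal
Free-air anomaly = 982844.30 − 983136.30 + (351.00) = 59.00 mGal
Bouguer slab correction = 0.04193 × 3.16 × 1137.4 = 150.70 mGal
Simple Bouguer anomaly = 59.00 − (150.70) = -91.70 mGal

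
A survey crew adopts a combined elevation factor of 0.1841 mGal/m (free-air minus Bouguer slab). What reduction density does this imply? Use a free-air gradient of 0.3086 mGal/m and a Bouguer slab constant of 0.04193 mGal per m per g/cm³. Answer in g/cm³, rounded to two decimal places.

2.97

0.1841 = 0.3086 − 0.04193 × ρ
ρ = (0.3086 − 0.1841) / 0.04193 = 2.97 g/cm³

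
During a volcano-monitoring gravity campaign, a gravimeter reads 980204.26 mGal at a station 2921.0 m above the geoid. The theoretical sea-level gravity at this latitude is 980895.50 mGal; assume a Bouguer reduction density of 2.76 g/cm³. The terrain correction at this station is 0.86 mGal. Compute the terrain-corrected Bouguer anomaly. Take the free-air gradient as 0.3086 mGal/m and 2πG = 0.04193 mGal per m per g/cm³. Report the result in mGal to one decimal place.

-127.0

Free-air correction = 0.3086 × 2921.0 = 901.42 mGal
Free-air anomaly = 980204.26 − 980895.50 + (901.42) = 210.18 mGal
Bouguer slab correction = 0.04193 × 2.76 × 2921.0 = 338.04 mGal
Simple Bouguer anomaly = 210.18 − (338.04) = -127.86 mGal
Complete Bouguer anomaly = -127.86 + 0.86 = -127.00 mGal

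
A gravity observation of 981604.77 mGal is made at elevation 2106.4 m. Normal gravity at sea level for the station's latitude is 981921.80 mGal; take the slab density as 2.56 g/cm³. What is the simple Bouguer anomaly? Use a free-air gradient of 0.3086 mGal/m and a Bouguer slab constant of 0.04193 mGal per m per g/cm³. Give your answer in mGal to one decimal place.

Free-air correction = 0.3086 × 2106.4 = 650.04 mGal
Free-air anomaly = 981604.77 − 981921.80 + (650.04) = 333.01 mGal
Bouguer slab correction = 0.04193 × 2.56 × 2106.4 = 226.10 mGal
Simple Bouguer anomaly = 333.01 − (226.10) = 106.91 mGal

106.9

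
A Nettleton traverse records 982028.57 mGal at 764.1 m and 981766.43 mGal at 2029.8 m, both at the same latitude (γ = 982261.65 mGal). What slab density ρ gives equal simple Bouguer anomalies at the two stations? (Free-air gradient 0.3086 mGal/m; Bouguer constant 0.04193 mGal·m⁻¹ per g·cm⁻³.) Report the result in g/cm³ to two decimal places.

2.42

Δg_obs = 981766.43 − 982028.57 = -262.14 mGal over Δh = 2029.8 − 764.1 = 1265.7 m
Equal Bouguer anomalies ⇒ Δg_obs + (0.3086 − 0.04193ρ)·Δh = 0
0.3086 − 0.04193ρ = −Δg_obs/Δh = 0.20711
ρ = (0.3086 − 0.20711) / 0.04193 = 2.42 g/cm³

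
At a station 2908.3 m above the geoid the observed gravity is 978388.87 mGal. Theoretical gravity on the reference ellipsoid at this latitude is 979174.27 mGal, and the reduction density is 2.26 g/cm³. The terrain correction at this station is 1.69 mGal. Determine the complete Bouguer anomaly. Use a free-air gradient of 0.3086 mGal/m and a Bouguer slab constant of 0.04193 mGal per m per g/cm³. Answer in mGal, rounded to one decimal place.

-161.8

Free-air correction = 0.3086 × 2908.3 = 897.50 mGal
Free-air anomaly = 978388.87 − 979174.27 + (897.50) = 112.10 mGal
Bouguer slab correction = 0.04193 × 2.26 × 2908.3 = 275.60 mGal
Simple Bouguer anomaly = 112.10 − (275.60) = -163.50 mGal
Complete Bouguer anomaly = -163.50 + 1.69 = -161.81 mGal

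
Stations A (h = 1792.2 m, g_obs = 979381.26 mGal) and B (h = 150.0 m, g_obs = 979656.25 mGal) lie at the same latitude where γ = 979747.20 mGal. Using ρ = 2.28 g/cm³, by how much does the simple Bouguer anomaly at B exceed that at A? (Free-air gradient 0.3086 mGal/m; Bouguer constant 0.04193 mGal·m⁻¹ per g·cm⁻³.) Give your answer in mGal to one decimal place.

-74.8

Δg_SB(A) = 979381.26 − 979747.20 + 0.3086×1792.2 − 0.04193×2.28×1792.2 = 15.80 mGal
Δg_SB(B) = 979656.25 − 979747.20 + 0.3086×150.0 − 0.04193×2.28×150.0 = -59.00 mGal
Difference = -59.00 − (15.80) = -74.80 mGal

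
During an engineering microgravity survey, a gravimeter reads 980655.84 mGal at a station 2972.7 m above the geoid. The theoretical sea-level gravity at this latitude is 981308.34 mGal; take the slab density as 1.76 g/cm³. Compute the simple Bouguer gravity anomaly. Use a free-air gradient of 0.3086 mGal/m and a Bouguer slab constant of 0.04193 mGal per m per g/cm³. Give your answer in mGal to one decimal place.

45.5

Free-air correction = 0.3086 × 2972.7 = 917.38 mGal
Free-air anomaly = 980655.84 − 981308.34 + (917.38) = 264.88 mGal
Bouguer slab correction = 0.04193 × 1.76 × 2972.7 = 219.38 mGal
Simple Bouguer anomaly = 264.88 − (219.38) = 45.50 mGal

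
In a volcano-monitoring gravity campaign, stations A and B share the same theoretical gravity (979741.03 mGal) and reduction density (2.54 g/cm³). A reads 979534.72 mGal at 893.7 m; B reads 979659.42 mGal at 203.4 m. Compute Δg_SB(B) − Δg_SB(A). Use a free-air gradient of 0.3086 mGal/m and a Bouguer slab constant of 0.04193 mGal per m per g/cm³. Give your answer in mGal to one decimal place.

Δg_SB(A) = 979534.72 − 979741.03 + 0.3086×893.7 − 0.04193×2.54×893.7 = -25.70 mGal
Δg_SB(B) = 979659.42 − 979741.03 + 0.3086×203.4 − 0.04193×2.54×203.4 = -40.50 mGal
Difference = -40.50 − (-25.70) = -14.80 mGal

-14.8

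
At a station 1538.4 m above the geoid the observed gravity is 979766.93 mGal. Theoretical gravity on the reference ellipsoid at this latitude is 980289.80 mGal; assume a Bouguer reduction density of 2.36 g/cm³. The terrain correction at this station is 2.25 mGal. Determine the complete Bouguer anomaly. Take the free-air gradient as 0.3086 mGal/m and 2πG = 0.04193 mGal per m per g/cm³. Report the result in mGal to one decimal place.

-198.1

Free-air correction = 0.3086 × 1538.4 = 474.75 mGal
Free-air anomaly = 979766.93 − 980289.80 + (474.75) = -48.12 mGal
Bouguer slab correction = 0.04193 × 2.36 × 1538.4 = 152.23 mGal
Simple Bouguer anomaly = -48.12 − (152.23) = -200.35 mGal
Complete Bouguer anomaly = -200.35 + 2.25 = -198.10 mGal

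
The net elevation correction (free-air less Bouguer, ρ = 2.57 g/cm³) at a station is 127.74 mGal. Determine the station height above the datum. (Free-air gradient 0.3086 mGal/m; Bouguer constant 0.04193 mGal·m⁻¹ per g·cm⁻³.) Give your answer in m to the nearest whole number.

Combined gradient = 0.3086 − 0.04193 × 2.57 = 0.2008399 mGal/m
h = 127.74 / 0.2008399 = 636.03 m

636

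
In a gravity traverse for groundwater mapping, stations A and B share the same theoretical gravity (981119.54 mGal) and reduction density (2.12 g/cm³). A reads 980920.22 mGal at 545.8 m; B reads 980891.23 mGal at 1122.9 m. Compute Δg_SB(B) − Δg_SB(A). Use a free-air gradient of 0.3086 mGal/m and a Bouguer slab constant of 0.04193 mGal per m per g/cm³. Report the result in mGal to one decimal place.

97.8

Δg_SB(A) = 980920.22 − 981119.54 + 0.3086×545.8 − 0.04193×2.12×545.8 = -79.40 mGal
Δg_SB(B) = 980891.23 − 981119.54 + 0.3086×1122.9 − 0.04193×2.12×1122.9 = 18.40 mGal
Difference = 18.40 − (-79.40) = 97.80 mGal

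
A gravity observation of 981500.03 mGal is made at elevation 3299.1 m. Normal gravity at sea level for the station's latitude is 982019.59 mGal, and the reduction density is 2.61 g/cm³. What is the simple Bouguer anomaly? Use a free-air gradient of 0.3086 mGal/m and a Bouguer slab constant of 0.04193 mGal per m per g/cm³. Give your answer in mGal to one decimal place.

137.5

Free-air correction = 0.3086 × 3299.1 = 1018.10 mGal
Free-air anomaly = 981500.03 − 982019.59 + (1018.10) = 498.54 mGal
Bouguer slab correction = 0.04193 × 2.61 × 3299.1 = 361.04 mGal
Simple Bouguer anomaly = 498.54 − (361.04) = 137.50 mGal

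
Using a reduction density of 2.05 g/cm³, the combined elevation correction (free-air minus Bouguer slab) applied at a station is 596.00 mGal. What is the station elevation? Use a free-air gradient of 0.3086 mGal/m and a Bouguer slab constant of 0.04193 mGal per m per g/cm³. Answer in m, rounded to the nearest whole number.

2677

Combined gradient = 0.3086 − 0.04193 × 2.05 = 0.2226435 mGal/m
h = 596.00 / 0.2226435 = 2676.93 m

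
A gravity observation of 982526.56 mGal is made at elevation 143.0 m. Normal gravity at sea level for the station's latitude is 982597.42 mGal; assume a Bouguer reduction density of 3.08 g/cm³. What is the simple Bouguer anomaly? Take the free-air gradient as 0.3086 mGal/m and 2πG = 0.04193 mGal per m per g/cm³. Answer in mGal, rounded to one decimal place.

-45.2

Free-air correction = 0.3086 × 143.0 = 44.13 mGal
Free-air anomaly = 982526.56 − 982597.42 + (44.13) = -26.73 mGal
Bouguer slab correction = 0.04193 × 3.08 × 143.0 = 18.47 mGal
Simple Bouguer anomaly = -26.73 − (18.47) = -45.20 mGal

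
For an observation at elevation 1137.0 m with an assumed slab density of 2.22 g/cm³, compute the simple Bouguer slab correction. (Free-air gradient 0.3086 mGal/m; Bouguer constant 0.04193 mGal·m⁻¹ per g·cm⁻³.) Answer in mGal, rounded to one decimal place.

105.8

Bouguer slab correction = 0.04193 × 2.22 × 1137.0 = 105.8 mGal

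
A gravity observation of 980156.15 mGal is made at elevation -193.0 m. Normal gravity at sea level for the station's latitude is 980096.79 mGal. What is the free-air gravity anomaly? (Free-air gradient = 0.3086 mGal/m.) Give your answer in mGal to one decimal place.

-0.2

Free-air correction = 0.3086 × -193.0 = -59.56 mGal
Free-air anomaly = 980156.15 − 980096.79 + (-59.56) = -0.20 mGal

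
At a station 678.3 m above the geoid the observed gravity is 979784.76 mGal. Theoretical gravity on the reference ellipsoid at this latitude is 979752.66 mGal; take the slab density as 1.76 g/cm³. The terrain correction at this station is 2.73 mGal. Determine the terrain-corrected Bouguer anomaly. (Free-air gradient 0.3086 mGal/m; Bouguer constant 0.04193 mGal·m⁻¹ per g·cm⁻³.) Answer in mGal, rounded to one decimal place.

194.1

Free-air correction = 0.3086 × 678.3 = 209.32 mGal
Free-air anomaly = 979784.76 − 979752.66 + (209.32) = 241.42 mGal
Bouguer slab correction = 0.04193 × 1.76 × 678.3 = 50.06 mGal
Simple Bouguer anomaly = 241.42 − (50.06) = 191.36 mGal
Complete Bouguer anomaly = 191.36 + 2.73 = 194.09 mGal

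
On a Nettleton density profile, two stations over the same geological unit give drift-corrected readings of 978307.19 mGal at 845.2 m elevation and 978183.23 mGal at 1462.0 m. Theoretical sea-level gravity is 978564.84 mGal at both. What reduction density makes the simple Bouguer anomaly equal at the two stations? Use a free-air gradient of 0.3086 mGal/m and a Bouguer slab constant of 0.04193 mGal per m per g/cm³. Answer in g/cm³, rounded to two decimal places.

2.57

Δg_obs = 978183.23 − 978307.19 = -123.96 mGal over Δh = 1462.0 − 845.2 = 616.8 m
Equal Bouguer anomalies ⇒ Δg_obs + (0.3086 − 0.04193ρ)·Δh = 0
0.3086 − 0.04193ρ = −Δg_obs/Δh = 0.20097
ρ = (0.3086 − 0.20097) / 0.04193 = 2.57 g/cm³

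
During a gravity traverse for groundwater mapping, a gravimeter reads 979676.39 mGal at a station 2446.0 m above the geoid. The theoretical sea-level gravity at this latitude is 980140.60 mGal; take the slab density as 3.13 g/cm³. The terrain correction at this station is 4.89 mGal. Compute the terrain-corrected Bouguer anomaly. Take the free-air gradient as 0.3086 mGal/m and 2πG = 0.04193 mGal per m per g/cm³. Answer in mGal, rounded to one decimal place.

-25.5

Free-air correction = 0.3086 × 2446.0 = 754.84 mGal
Free-air anomaly = 979676.39 − 980140.60 + (754.84) = 290.63 mGal
Bouguer slab correction = 0.04193 × 3.13 × 2446.0 = 321.02 mGal
Simple Bouguer anomaly = 290.63 − (321.02) = -30.39 mGal
Complete Bouguer anomaly = -30.39 + 4.89 = -25.50 mGal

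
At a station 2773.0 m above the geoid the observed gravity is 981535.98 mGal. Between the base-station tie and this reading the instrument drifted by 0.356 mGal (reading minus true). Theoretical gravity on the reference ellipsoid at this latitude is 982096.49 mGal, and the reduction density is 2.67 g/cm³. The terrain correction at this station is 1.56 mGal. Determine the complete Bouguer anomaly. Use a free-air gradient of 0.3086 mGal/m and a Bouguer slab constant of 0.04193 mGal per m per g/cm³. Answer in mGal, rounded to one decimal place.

-14.0

Drift-corrected reading = 981535.98 − (0.356) = 981535.624 mGal
Free-air correction = 0.3086 × 2773.0 = 855.75 mGal
Free-air anomaly = 981535.624 − 982096.49 + (855.75) = 294.884 mGal
Bouguer slab correction = 0.04193 × 2.67 × 2773.0 = 310.45 mGal
Simple Bouguer anomaly = 294.884 − (310.45) = -15.566 mGal
Complete Bouguer anomaly = -15.566 + 1.56 = -14.006 mGal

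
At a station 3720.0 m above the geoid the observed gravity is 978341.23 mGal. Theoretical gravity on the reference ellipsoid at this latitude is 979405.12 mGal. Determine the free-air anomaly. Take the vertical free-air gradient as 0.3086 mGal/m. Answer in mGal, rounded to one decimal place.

Free-air correction = 0.3086 × 3720.0 = 1147.99 mGal
Free-air anomaly = 978341.23 − 979405.12 + (1147.99) = 84.10 mGal

84.1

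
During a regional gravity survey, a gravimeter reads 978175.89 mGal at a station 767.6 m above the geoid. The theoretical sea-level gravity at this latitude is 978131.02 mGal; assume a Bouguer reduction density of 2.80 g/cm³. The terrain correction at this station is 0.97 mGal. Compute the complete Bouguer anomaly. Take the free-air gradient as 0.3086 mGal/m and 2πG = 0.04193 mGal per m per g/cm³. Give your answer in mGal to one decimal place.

Free-air correction = 0.3086 × 767.6 = 236.88 mGal
Free-air anomaly = 978175.89 − 978131.02 + (236.88) = 281.75 mGal
Bouguer slab correction = 0.04193 × 2.80 × 767.6 = 90.12 mGal
Simple Bouguer anomaly = 281.75 − (90.12) = 191.63 mGal
Complete Bouguer anomaly = 191.63 + 0.97 = 192.60 mGal

192.6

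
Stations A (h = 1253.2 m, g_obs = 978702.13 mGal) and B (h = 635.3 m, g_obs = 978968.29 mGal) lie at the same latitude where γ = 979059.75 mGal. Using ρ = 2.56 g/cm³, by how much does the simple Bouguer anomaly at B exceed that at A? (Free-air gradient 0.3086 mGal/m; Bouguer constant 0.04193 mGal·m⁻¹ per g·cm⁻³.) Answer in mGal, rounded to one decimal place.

Δg_SB(A) = 978702.13 − 979059.75 + 0.3086×1253.2 − 0.04193×2.56×1253.2 = -105.40 mGal
Δg_SB(B) = 978968.29 − 979059.75 + 0.3086×635.3 − 0.04193×2.56×635.3 = 36.40 mGal
Difference = 36.40 − (-105.40) = 141.80 mGal

141.8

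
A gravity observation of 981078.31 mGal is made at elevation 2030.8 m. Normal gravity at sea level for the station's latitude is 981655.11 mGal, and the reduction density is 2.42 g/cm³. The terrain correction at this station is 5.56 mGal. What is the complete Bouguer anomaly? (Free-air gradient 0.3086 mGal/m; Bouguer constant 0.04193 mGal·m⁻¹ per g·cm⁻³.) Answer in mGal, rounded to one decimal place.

-150.6

Free-air correction = 0.3086 × 2030.8 = 626.70 mGal
Free-air anomaly = 981078.31 − 981655.11 + (626.70) = 49.90 mGal
Bouguer slab correction = 0.04193 × 2.42 × 2030.8 = 206.07 mGal
Simple Bouguer anomaly = 49.90 − (206.07) = -156.17 mGal
Complete Bouguer anomaly = -156.17 + 5.56 = -150.61 mGal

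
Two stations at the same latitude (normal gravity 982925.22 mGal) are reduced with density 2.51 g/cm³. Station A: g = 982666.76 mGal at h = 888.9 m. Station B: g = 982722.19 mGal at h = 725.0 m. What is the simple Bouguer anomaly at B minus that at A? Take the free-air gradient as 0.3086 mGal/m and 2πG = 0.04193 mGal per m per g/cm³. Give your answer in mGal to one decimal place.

Δg_SB(A) = 982666.76 − 982925.22 + 0.3086×888.9 − 0.04193×2.51×888.9 = -77.70 mGal
Δg_SB(B) = 982722.19 − 982925.22 + 0.3086×725.0 − 0.04193×2.51×725.0 = -55.60 mGal
Difference = -55.60 − (-77.70) = 22.10 mGal

22.1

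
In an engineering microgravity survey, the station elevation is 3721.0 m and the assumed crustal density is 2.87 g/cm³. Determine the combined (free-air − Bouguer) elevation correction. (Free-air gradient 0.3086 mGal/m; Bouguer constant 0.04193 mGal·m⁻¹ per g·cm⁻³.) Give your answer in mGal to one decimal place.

Combined gradient = 0.3086 − 0.04193 × 2.87 = 0.1882609 mGal/m
Combined elevation correction = 0.1882609 × 3721.0 = 700.5 mGal

700.5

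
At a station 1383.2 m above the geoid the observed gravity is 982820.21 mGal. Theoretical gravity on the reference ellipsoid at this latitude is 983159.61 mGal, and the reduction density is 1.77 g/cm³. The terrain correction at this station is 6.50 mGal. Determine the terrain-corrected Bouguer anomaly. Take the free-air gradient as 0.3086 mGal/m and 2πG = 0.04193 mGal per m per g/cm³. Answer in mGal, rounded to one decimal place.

-8.7

Free-air correction = 0.3086 × 1383.2 = 426.86 mGal
Free-air anomaly = 982820.21 − 983159.61 + (426.86) = 87.46 mGal
Bouguer slab correction = 0.04193 × 1.77 × 1383.2 = 102.66 mGal
Simple Bouguer anomaly = 87.46 − (102.66) = -15.20 mGal
Complete Bouguer anomaly = -15.20 + 6.50 = -8.70 mGal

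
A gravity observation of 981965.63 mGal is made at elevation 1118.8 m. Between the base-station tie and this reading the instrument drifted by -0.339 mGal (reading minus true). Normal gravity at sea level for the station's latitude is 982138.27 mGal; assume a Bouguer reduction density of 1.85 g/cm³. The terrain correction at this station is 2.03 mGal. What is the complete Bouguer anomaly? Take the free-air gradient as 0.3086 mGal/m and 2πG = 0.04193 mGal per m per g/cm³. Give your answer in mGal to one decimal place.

Drift-corrected reading = 981965.63 − (-0.339) = 981965.969 mGal
Free-air correction = 0.3086 × 1118.8 = 345.26 mGal
Free-air anomaly = 981965.969 − 982138.27 + (345.26) = 172.959 mGal
Bouguer slab correction = 0.04193 × 1.85 × 1118.8 = 86.79 mGal
Simple Bouguer anomaly = 172.959 − (86.79) = 86.169 mGal
Complete Bouguer anomaly = 86.169 + 2.03 = 88.199 mGal

88.2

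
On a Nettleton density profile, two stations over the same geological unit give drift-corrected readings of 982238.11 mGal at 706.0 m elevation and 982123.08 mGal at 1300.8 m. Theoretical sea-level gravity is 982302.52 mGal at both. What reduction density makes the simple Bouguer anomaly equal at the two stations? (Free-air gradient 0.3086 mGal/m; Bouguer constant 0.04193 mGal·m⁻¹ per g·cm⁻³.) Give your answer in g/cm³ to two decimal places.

2.75

Δg_obs = 982123.08 − 982238.11 = -115.03 mGal over Δh = 1300.8 − 706.0 = 594.8 m
Equal Bouguer anomalies ⇒ Δg_obs + (0.3086 − 0.04193ρ)·Δh = 0
0.3086 − 0.04193ρ = −Δg_obs/Δh = 0.19339
ρ = (0.3086 − 0.19339) / 0.04193 = 2.75 g/cm³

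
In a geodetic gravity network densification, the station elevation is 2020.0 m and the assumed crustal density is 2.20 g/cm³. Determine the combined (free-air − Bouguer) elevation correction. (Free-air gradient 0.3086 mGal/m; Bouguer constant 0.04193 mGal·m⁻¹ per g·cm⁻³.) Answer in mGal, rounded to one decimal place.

Combined gradient = 0.3086 − 0.04193 × 2.20 = 0.2163540 mGal/m
Combined elevation correction = 0.2163540 × 2020.0 = 437.0 mGal

437.0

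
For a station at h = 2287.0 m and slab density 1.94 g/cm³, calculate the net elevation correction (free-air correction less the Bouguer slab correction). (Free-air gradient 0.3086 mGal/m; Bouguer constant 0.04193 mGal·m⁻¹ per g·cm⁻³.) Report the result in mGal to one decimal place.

Combined gradient = 0.3086 − 0.04193 × 1.94 = 0.2272558 mGal/m
Combined elevation correction = 0.2272558 × 2287.0 = 519.7 mGal

519.7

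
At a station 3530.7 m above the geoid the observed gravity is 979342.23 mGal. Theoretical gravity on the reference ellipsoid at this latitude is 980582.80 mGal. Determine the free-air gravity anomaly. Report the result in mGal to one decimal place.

Free-air correction = 0.3086 × 3530.7 = 1089.57 mGal
Free-air anomaly = 979342.23 − 980582.80 + (1089.57) = -151.00 mGal

-151.0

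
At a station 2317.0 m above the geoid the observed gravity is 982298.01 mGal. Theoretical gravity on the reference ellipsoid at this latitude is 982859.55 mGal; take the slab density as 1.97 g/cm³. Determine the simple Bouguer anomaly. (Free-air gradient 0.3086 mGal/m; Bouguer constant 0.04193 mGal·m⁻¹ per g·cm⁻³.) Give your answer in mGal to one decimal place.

-37.9

Free-air correction = 0.3086 × 2317.0 = 715.03 mGal
Free-air anomaly = 982298.01 − 982859.55 + (715.03) = 153.49 mGal
Bouguer slab correction = 0.04193 × 1.97 × 2317.0 = 191.39 mGal
Simple Bouguer anomaly = 153.49 − (191.39) = -37.90 mGal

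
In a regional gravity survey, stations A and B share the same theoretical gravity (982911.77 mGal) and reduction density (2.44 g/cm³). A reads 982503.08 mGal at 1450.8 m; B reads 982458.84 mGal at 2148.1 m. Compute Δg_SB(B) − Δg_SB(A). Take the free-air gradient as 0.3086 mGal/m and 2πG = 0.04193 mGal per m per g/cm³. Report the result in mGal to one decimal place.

Δg_SB(A) = 982503.08 − 982911.77 + 0.3086×1450.8 − 0.04193×2.44×1450.8 = -109.40 mGal
Δg_SB(B) = 982458.84 − 982911.77 + 0.3086×2148.1 − 0.04193×2.44×2148.1 = -9.80 mGal
Difference = -9.80 − (-109.40) = 99.60 mGal

99.6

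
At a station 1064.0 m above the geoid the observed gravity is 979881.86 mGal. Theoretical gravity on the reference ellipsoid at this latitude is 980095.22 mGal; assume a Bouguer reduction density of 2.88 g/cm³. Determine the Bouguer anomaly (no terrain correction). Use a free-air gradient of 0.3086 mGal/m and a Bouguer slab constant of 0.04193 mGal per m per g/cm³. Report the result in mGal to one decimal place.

Free-air correction = 0.3086 × 1064.0 = 328.35 mGal
Free-air anomaly = 979881.86 − 980095.22 + (328.35) = 114.99 mGal
Bouguer slab correction = 0.04193 × 2.88 × 1064.0 = 128.49 mGal
Simple Bouguer anomaly = 114.99 − (128.49) = -13.50 mGal

-13.5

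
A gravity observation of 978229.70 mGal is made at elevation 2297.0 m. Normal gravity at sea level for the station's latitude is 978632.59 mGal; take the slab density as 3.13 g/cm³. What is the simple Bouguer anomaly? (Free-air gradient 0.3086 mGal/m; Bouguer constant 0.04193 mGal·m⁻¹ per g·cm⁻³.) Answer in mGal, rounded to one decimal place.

4.5

Free-air correction = 0.3086 × 2297.0 = 708.85 mGal
Free-air anomaly = 978229.70 − 978632.59 + (708.85) = 305.96 mGal
Bouguer slab correction = 0.04193 × 3.13 × 2297.0 = 301.46 mGal
Simple Bouguer anomaly = 305.96 − (301.46) = 4.50 mGal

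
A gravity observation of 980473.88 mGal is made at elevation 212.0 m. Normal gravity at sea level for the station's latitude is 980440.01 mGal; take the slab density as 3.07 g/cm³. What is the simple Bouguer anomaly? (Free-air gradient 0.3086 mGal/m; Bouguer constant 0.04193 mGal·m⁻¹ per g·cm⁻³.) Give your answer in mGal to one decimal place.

72.0

Free-air correction = 0.3086 × 212.0 = 65.42 mGal
Free-air anomaly = 980473.88 − 980440.01 + (65.42) = 99.29 mGal
Bouguer slab correction = 0.04193 × 3.07 × 212.0 = 27.29 mGal
Simple Bouguer anomaly = 99.29 − (27.29) = 72.00 mGal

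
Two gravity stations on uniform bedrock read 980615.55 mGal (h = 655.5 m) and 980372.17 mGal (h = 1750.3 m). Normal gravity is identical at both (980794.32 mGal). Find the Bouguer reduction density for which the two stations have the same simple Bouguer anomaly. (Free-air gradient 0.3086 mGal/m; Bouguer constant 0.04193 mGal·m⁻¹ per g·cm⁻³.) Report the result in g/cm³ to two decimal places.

2.06

Δg_obs = 980372.17 − 980615.55 = -243.38 mGal over Δh = 1750.3 − 655.5 = 1094.8 m
Equal Bouguer anomalies ⇒ Δg_obs + (0.3086 − 0.04193ρ)·Δh = 0
0.3086 − 0.04193ρ = −Δg_obs/Δh = 0.22231
ρ = (0.3086 − 0.22231) / 0.04193 = 2.06 g/cm³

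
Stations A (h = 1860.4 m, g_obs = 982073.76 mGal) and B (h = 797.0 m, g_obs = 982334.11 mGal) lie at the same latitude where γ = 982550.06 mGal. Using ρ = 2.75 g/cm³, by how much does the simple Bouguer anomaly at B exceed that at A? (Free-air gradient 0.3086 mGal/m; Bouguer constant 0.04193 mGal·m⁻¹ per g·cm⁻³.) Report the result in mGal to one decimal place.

54.8

Δg_SB(A) = 982073.76 − 982550.06 + 0.3086×1860.4 − 0.04193×2.75×1860.4 = -116.70 mGal
Δg_SB(B) = 982334.11 − 982550.06 + 0.3086×797.0 − 0.04193×2.75×797.0 = -61.90 mGal
Difference = -61.90 − (-116.70) = 54.80 mGal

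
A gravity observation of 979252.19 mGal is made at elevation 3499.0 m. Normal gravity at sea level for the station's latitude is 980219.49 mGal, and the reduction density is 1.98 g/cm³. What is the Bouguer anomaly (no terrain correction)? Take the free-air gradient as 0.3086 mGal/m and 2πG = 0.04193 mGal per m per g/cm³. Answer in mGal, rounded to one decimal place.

Free-air correction = 0.3086 × 3499.0 = 1079.79 mGal
Free-air anomaly = 979252.19 − 980219.49 + (1079.79) = 112.49 mGal
Bouguer slab correction = 0.04193 × 1.98 × 3499.0 = 290.49 mGal
Simple Bouguer anomaly = 112.49 − (290.49) = -178.00 mGal

-178.0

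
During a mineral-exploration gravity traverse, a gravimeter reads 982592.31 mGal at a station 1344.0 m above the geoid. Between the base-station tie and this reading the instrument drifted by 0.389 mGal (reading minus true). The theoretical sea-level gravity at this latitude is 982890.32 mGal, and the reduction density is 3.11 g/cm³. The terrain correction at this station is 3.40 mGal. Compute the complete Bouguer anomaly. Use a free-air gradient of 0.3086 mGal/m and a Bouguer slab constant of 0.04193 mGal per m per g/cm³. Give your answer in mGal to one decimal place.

Drift-corrected reading = 982592.31 − (0.389) = 982591.921 mGal
Free-air correction = 0.3086 × 1344.0 = 414.76 mGal
Free-air anomaly = 982591.921 − 982890.32 + (414.76) = 116.361 mGal
Bouguer slab correction = 0.04193 × 3.11 × 1344.0 = 175.26 mGal
Simple Bouguer anomaly = 116.361 − (175.26) = -58.899 mGal
Complete Bouguer anomaly = -58.899 + 3.40 = -55.499 mGal

-55.5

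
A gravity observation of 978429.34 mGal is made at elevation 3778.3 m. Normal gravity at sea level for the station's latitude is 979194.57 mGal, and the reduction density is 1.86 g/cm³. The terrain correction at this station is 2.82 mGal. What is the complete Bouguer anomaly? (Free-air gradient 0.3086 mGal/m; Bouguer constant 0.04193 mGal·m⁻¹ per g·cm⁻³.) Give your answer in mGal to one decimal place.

Free-air correction = 0.3086 × 3778.3 = 1165.98 mGal
Free-air anomaly = 978429.34 − 979194.57 + (1165.98) = 400.75 mGal
Bouguer slab correction = 0.04193 × 1.86 × 3778.3 = 294.67 mGal
Simple Bouguer anomaly = 400.75 − (294.67) = 106.08 mGal
Complete Bouguer anomaly = 106.08 + 2.82 = 108.90 mGal

108.9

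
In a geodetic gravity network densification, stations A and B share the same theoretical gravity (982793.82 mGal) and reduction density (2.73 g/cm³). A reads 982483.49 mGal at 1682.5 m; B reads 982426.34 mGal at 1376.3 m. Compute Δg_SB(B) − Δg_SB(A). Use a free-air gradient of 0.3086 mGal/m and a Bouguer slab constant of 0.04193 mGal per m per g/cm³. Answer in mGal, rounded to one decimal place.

Δg_SB(A) = 982483.49 − 982793.82 + 0.3086×1682.5 − 0.04193×2.73×1682.5 = 16.30 mGal
Δg_SB(B) = 982426.34 − 982793.82 + 0.3086×1376.3 − 0.04193×2.73×1376.3 = -100.30 mGal
Difference = -100.30 − (16.30) = -116.60 mGal

-116.6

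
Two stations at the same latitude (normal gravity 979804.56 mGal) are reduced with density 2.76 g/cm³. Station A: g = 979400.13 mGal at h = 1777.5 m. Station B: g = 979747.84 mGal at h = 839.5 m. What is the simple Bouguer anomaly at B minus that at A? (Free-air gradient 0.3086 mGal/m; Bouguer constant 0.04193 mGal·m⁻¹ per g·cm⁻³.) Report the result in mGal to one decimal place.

166.8

Δg_SB(A) = 979400.13 − 979804.56 + 0.3086×1777.5 − 0.04193×2.76×1777.5 = -61.60 mGal
Δg_SB(B) = 979747.84 − 979804.56 + 0.3086×839.5 − 0.04193×2.76×839.5 = 105.20 mGal
Difference = 105.20 − (-61.60) = 166.80 mGal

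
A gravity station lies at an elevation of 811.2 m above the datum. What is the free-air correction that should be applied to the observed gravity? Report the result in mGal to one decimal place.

Free-air correction = 0.3086 × 811.2 = 250.3 mGal

250.3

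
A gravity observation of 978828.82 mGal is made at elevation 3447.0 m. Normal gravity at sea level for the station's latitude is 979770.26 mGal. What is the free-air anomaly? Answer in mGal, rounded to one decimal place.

122.3

Free-air correction = 0.3086 × 3447.0 = 1063.74 mGal
Free-air anomaly = 978828.82 − 979770.26 + (1063.74) = 122.30 mGal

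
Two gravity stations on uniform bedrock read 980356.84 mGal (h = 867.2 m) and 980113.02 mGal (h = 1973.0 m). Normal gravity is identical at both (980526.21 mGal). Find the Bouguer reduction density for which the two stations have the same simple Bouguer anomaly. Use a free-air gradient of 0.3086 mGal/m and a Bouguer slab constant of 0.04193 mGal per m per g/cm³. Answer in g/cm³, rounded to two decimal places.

2.10

Δg_obs = 980113.02 − 980356.84 = -243.82 mGal over Δh = 1973.0 − 867.2 = 1105.8 m
Equal Bouguer anomalies ⇒ Δg_obs + (0.3086 − 0.04193ρ)·Δh = 0
0.3086 − 0.04193ρ = −Δg_obs/Δh = 0.22049
ρ = (0.3086 − 0.22049) / 0.04193 = 2.10 g/cm³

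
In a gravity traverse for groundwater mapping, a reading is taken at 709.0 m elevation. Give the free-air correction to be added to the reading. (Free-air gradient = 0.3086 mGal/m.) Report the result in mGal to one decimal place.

218.8

Free-air correction = 0.3086 × 709.0 = 218.8 mGal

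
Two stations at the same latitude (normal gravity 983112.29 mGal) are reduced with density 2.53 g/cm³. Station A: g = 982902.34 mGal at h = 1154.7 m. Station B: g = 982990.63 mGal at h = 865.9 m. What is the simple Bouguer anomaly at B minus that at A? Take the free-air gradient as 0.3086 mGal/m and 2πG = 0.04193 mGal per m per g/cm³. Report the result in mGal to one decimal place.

29.8

Δg_SB(A) = 982902.34 − 983112.29 + 0.3086×1154.7 − 0.04193×2.53×1154.7 = 23.90 mGal
Δg_SB(B) = 982990.63 − 983112.29 + 0.3086×865.9 − 0.04193×2.53×865.9 = 53.70 mGal
Difference = 53.70 − (23.90) = 29.80 mGal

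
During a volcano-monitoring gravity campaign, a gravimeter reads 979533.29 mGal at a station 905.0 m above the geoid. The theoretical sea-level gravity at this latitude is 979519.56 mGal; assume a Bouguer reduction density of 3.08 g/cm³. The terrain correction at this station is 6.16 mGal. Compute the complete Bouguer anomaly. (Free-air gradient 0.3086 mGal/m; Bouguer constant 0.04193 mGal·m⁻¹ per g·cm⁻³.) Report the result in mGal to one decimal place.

182.3

Free-air correction = 0.3086 × 905.0 = 279.28 mGal
Free-air anomaly = 979533.29 − 979519.56 + (279.28) = 293.01 mGal
Bouguer slab correction = 0.04193 × 3.08 × 905.0 = 116.88 mGal
Simple Bouguer anomaly = 293.01 − (116.88) = 176.13 mGal
Complete Bouguer anomaly = 176.13 + 6.16 = 182.29 mGal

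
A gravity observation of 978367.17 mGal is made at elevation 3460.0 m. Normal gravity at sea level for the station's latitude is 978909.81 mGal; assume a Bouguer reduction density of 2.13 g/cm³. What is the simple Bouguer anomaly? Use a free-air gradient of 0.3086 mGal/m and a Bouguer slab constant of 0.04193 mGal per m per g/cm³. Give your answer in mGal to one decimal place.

Free-air correction = 0.3086 × 3460.0 = 1067.76 mGal
Free-air anomaly = 978367.17 − 978909.81 + (1067.76) = 525.12 mGal
Bouguer slab correction = 0.04193 × 2.13 × 3460.0 = 309.02 mGal
Simple Bouguer anomaly = 525.12 − (309.02) = 216.10 mGal

216.1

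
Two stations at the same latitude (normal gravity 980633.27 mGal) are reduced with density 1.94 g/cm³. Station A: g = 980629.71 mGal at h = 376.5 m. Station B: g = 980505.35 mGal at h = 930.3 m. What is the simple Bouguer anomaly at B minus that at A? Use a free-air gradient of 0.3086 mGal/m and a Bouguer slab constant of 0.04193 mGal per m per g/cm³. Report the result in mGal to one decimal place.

Δg_SB(A) = 980629.71 − 980633.27 + 0.3086×376.5 − 0.04193×1.94×376.5 = 82.00 mGal
Δg_SB(B) = 980505.35 − 980633.27 + 0.3086×930.3 − 0.04193×1.94×930.3 = 83.50 mGal
Difference = 83.50 − (82.00) = 1.50 mGal

1.5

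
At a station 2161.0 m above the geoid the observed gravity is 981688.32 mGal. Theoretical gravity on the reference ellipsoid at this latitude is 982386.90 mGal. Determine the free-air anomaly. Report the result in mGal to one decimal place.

-31.7

Free-air correction = 0.3086 × 2161.0 = 666.88 mGal
Free-air anomaly = 981688.32 − 982386.90 + (666.88) = -31.70 mGal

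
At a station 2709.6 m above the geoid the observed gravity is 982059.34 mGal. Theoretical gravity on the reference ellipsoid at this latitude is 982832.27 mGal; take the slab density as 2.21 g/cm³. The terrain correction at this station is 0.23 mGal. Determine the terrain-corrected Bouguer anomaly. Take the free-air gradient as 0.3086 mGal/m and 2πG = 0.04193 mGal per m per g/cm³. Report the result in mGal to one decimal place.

-187.6

Free-air correction = 0.3086 × 2709.6 = 836.18 mGal
Free-air anomaly = 982059.34 − 982832.27 + (836.18) = 63.25 mGal
Bouguer slab correction = 0.04193 × 2.21 × 2709.6 = 251.09 mGal
Simple Bouguer anomaly = 63.25 − (251.09) = -187.84 mGal
Complete Bouguer anomaly = -187.84 + 0.23 = -187.61 mGal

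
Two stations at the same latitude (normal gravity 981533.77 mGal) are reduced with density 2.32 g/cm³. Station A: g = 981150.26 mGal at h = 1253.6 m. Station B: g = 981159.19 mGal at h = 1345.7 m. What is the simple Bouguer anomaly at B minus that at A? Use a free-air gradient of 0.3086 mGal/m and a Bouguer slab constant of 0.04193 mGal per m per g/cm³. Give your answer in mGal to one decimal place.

Δg_SB(A) = 981150.26 − 981533.77 + 0.3086×1253.6 − 0.04193×2.32×1253.6 = -118.60 mGal
Δg_SB(B) = 981159.19 − 981533.77 + 0.3086×1345.7 − 0.04193×2.32×1345.7 = -90.20 mGal
Difference = -90.20 − (-118.60) = 28.40 mGal

28.4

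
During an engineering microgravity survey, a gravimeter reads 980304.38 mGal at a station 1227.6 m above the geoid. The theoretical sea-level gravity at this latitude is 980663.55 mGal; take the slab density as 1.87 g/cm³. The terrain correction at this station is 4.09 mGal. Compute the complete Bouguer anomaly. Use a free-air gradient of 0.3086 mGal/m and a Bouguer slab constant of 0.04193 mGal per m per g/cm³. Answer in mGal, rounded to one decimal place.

Free-air correction = 0.3086 × 1227.6 = 378.84 mGal
Free-air anomaly = 980304.38 − 980663.55 + (378.84) = 19.67 mGal
Bouguer slab correction = 0.04193 × 1.87 × 1227.6 = 96.26 mGal
Simple Bouguer anomaly = 19.67 − (96.26) = -76.59 mGal
Complete Bouguer anomaly = -76.59 + 4.09 = -72.50 mGal

-72.5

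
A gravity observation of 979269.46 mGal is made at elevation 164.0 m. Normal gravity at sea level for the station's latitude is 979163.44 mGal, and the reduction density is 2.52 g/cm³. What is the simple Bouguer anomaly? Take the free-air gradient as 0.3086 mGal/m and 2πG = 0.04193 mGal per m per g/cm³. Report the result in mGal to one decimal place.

Free-air correction = 0.3086 × 164.0 = 50.61 mGal
Free-air anomaly = 979269.46 − 979163.44 + (50.61) = 156.63 mGal
Bouguer slab correction = 0.04193 × 2.52 × 164.0 = 17.33 mGal
Simple Bouguer anomaly = 156.63 − (17.33) = 139.30 mGal

139.3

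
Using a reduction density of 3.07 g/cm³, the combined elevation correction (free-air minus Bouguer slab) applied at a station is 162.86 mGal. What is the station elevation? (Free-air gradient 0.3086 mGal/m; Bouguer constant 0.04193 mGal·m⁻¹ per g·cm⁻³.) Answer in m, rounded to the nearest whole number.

Combined gradient = 0.3086 − 0.04193 × 3.07 = 0.1798749 mGal/m
h = 162.86 / 0.1798749 = 905.41 m

905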